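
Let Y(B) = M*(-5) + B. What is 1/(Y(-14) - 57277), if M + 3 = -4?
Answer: -1/57256 ≈ -1.7465e-5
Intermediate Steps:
M = -7 (M = -3 - 4 = -7)
Y(B) = 35 + B (Y(B) = -7*(-5) + B = 35 + B)
1/(Y(-14) - 57277) = 1/((35 - 14) - 57277) = 1/(21 - 57277) = 1/(-57256) = -1/57256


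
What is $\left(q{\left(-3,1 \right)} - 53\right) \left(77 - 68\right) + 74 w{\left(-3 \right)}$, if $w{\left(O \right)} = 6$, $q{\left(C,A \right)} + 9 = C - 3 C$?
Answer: $-60$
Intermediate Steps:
$q{\left(C,A \right)} = -9 - 2 C$ ($q{\left(C,A \right)} = -9 + \left(C - 3 C\right) = -9 - 2 C$)
$\left(q{\left(-3,1 \right)} - 53\right) \left(77 - 68\right) + 74 w{\left(-3 \right)} = \left(\left(-9 - -6\right) - 53\right) \left(77 - 68\right) + 74 \cdot 6 = \left(\left(-9 + 6\right) - 53\right) 9 + 444 = \left(-3 - 53\right) 9 + 444 = \left(-56\right) 9 + 444 = -504 + 444 = -60$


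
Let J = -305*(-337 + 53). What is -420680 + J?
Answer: -334060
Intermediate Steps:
J = 86620 (J = -305*(-284) = 86620)
-420680 + J = -420680 + 86620 = -334060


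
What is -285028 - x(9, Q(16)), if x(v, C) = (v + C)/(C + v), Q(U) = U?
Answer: -285029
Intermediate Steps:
x(v, C) = 1 (x(v, C) = (C + v)/(C + v) = 1)
-285028 - x(9, Q(16)) = -285028 - 1*1 = -285028 - 1 = -285029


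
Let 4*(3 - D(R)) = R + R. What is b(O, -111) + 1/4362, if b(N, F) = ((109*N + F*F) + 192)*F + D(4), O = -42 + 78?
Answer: -7958495171/4362 ≈ -1.8245e+6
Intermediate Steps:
O = 36
D(R) = 3 - R/2 (D(R) = 3 - (R + R)/4 = 3 - R/2)
b(N, F) = 1 + F*(192 + F**2 + 109*N) (b(N, F) = ((109*N + F*F) + 192)*F + (3 - 1/2*4) = ((109*N + F**2) + 192)*F + (3 - 2) = ((F**2 + 109*N) + 192)*F + 1 = (192 + F**2 + 109*N)*F + 1 = F*(192 + F**2 + 109*N) + 1 = 1 + F*(192 + F**2 + 109*N))
b(O, -111) + 1/4362 = (1 + (-111)**3 + 192*(-111) + 109*(-111)*36) + 1/4362 = (1 - 1367631 - 21312 - 435564) + 1/4362 = -1824506 + 1/4362 = -7958495171/4362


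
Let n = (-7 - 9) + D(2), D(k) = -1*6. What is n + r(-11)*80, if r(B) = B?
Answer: -902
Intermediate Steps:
D(k) = -6
n = -22 (n = (-7 - 9) - 6 = -16 - 6 = -22)
n + r(-11)*80 = -22 - 11*80 = -22 - 880 = -902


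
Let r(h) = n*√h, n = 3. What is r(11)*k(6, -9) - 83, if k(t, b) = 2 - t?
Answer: -83 - 12*√11 ≈ -122.80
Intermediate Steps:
r(h) = 3*√h
r(11)*k(6, -9) - 83 = (3*√11)*(2 - 1*6) - 83 = (3*√11)*(2 - 6) - 83 = (3*√11)*(-4) - 83 = -12*√11 - 83 = -83 - 12*√11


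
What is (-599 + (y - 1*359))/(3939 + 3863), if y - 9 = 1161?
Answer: 106/3901 ≈ 0.027173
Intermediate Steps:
y = 1170 (y = 9 + 1161 = 1170)
(-599 + (y - 1*359))/(3939 + 3863) = (-599 + (1170 - 1*359))/(3939 + 3863) = (-599 + (1170 - 359))/7802 = (-599 + 811)*(1/7802) = 212*(1/7802) = 106/3901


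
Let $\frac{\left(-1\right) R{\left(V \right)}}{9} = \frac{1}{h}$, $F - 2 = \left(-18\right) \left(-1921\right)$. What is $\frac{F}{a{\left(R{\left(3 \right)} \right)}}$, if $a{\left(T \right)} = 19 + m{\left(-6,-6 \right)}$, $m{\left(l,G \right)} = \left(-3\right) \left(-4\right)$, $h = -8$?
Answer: $\frac{34580}{31} \approx 1115.5$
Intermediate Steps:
$m{\left(l,G \right)} = 12$
$F = 34580$ ($F = 2 - -34578 = 2 + 34578 = 34580$)
$R{\left(V \right)} = \frac{9}{8}$ ($R{\left(V \right)} = - \frac{9}{-8} = \left(-9\right) \left(- \frac{1}{8}\right) = \frac{9}{8}$)
$a{\left(T \right)} = 31$ ($a{\left(T \right)} = 19 + 12 = 31$)
$\frac{F}{a{\left(R{\left(3 \right)} \right)}} = \frac{34580}{31}$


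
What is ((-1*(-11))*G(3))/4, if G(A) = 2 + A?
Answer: 55/4 ≈ 13.750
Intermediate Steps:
((-1*(-11))*G(3))/4 = ((-1*(-11))*(2 + 3))/4 = (11*5)*(¼) = 55*(¼) = 55/4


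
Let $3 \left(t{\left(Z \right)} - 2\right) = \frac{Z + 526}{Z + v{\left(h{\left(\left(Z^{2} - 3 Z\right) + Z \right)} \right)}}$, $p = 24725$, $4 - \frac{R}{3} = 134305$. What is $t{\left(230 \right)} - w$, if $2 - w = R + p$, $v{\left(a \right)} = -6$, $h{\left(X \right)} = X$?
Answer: $- \frac{3025415}{8} \approx -3.7818 \cdot 10^{5}$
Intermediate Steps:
$R = -402903$ ($R = 12 - 402915 = -402903$)
$w = 378180$ ($w = 2 - \left(-402903 + 24725\right) = 2 - -378178 = 2 + 378178 = 378180$)
$t{\left(Z \right)} = 2 + \frac{526 + Z}{3 \left(-6 + Z\right)}$ ($t{\left(Z \right)} = 2 + \frac{\left(Z + 526\right) \frac{1}{Z - 6}}{3} = 2 + \frac{\left(526 + Z\right) \frac{1}{-6 + Z}}{3} = 2 + \frac{\frac{1}{-6 + Z} \left(526 + Z\right)}{3} = 2 + \frac{526 + Z}{3 \left(-6 + Z\right)}$)
$t{\left(230 \right)} - w = \frac{7 \left(70 + 230\right)}{3 \left(-6 + 230\right)} - 378180 = \frac{7}{3} \cdot \frac{1}{224} \cdot 300 - 378180 = \frac{25}{8} - 378180 = - \frac{3025415}{8}$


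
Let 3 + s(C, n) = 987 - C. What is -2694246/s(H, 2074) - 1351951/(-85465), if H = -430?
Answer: -114176037838/60423755 ≈ -1889.6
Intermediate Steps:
s(C, n) = 984 - C (s(C, n) = -3 + (987 - C) = 984 - C)
-2694246/s(H, 2074) - 1351951/(-85465) = -2694246/(984 - 1*(-430)) - 1351951/(-85465) = -2694246/(984 + 430) - 1351951*(-1/85465) = -2694246/1414 + 1351951/85465 = -2694246*1/1414 + 1351951/85465 = -1347123/707 + 1351951/85465 = -114176037838/60423755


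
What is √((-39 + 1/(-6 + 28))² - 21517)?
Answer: 3*I*√1075531/22 ≈ 141.42*I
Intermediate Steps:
√((-39 + 1/(-6 + 28))² - 21517) = √((-39 + 1/22)² - 21517) = √((-857/22)² - 21517) = √(734449/484 - 21517) = √(-9679779/484) = 3*I*√1075531/22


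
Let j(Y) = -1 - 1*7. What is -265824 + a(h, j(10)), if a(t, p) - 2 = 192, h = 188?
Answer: -265630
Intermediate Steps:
j(Y) = -8 (j(Y) = -1 - 7 = -8)
a(t, p) = 194 (a(t, p) = 2 + 192 = 194)
-265824 + a(h, j(10)) = -265824 + 194 = -265630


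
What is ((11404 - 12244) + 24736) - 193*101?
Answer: 4403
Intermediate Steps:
((11404 - 12244) + 24736) - 193*101 = (-840 + 24736) - 19493 = 23896 - 19493 = 4403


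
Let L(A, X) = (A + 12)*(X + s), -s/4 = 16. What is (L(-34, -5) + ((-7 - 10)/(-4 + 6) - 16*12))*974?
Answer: 1283245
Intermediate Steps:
s = -64 (s = -4*16 = -64)
L(A, X) = (-64 + X)*(12 + A) (L(A, X) = (A + 12)*(X - 64) = (12 + A)*(-64 + X) = (-64 + X)*(12 + A))
(L(-34, -5) + ((-7 - 10)/(-4 + 6) - 16*12))*974 = ((-768 - 64*(-34) + 12*(-5) - 34*(-5)) + ((-7 - 10)/(-4 + 6) - 16*12))*974 = ((-768 + 2176 - 60 + 170) + (-17/2 - 192))*974 = (1518 + (-17*½ - 192))*974 = (1518 + (-17/2 - 192))*974 = (1518 - 401/2)*974 = (2635/2)*974 = 1283245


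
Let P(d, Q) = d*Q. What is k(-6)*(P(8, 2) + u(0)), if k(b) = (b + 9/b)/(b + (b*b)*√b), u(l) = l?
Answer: 20/217 + 120*I*√6/217 ≈ 0.092166 + 1.3546*I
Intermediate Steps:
P(d, Q) = Q*d
k(b) = (b + 9/b)/(b + b^(5/2)) (k(b) = (b + 9/b)/(b + b²*√b) = (b + 9/b)/(b + b^(5/2)))
k(-6)*(P(8, 2) + u(0)) = ((9 + (-6)²)/((-6)² + (-6)^(7/2)))*(2*8 + 0) = ((9 + 36)/(36 - 216*I*√6))*(16 + 0) = (45/(36 - 216*I*√6))*16 = 720/(36 - 216*I*√6)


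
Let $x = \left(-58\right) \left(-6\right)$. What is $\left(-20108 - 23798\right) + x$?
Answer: $-43558$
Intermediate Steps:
$x = 348$
$\left(-20108 - 23798\right) + x = \left(-20108 - 23798\right) + 348 = -43906 + 348 = -43558$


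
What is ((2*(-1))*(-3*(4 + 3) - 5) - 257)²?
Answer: 42025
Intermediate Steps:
((2*(-1))*(-3*(4 + 3) - 5) - 257)² = (-2*(-3*7 - 5) - 257)² = (-2*(-1*21 - 5) - 257)² = (-2*(-21 - 5) - 257)² = (-2*(-26) - 257)² = (52 - 257)² = (-205)² = 42025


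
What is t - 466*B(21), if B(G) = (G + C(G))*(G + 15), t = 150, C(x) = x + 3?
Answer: -754770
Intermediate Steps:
C(x) = 3 + x
B(G) = (3 + 2*G)*(15 + G) (B(G) = (G + (3 + G))*(G + 15) = (3 + 2*G)*(15 + G))
t - 466*B(21) = 150 - 466*(45 + 2*21² + 33*21) = 150 - 466*(45 + 2*441 + 693) = 150 - 466*(45 + 882 + 693) = 150 - 466*1620 = 150 - 754920 = -754770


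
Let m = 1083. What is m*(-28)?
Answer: -30324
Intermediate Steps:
m*(-28) = 1083*(-28) = -30324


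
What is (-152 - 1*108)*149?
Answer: -38740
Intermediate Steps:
(-152 - 1*108)*149 = (-152 - 108)*149 = -260*149 = -38740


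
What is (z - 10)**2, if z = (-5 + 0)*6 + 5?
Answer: 1225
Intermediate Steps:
z = -25 (z = -5*6 + 5 = -30 + 5 = -25)
(z - 10)**2 = (-25 - 10)**2 = (-35)**2 = 1225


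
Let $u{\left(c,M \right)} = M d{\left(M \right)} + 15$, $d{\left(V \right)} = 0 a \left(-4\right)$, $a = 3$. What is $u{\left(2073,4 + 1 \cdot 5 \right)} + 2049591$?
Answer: $2049606$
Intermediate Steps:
$d{\left(V \right)} = 0$ ($d{\left(V \right)} = 0 \cdot 3 \left(-4\right) = 0 \left(-4\right) = 0$)
$u{\left(c,M \right)} = 15$ ($u{\left(c,M \right)} = M 0 + 15 = 0 + 15 = 15$)
$u{\left(2073,4 + 1 \cdot 5 \right)} + 2049591 = 15 + 2049591 = 2049606$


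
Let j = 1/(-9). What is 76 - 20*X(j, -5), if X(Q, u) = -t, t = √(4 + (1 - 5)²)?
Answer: 76 + 40*√5 ≈ 165.44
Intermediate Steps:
j = -⅑ ≈ -0.11111
t = 2*√5 (t = √(4 + (-4)²) = √(4 + 16) = √20 = 2*√5 ≈ 4.4721)
X(Q, u) = -2*√5
76 - 20*X(j, -5) = 76 - (-40)*√5 = 76 + 40*√5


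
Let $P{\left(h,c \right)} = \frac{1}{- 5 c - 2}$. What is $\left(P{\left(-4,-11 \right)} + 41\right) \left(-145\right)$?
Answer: $- \frac{315230}{53} \approx -5947.7$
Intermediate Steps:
$P{\left(h,c \right)} = \frac{1}{-2 - 5 c}$
$\left(P{\left(-4,-11 \right)} + 41\right) \left(-145\right) = \left(- \frac{1}{2 + 5 \left(-11\right)} + 41\right) \left(-145\right) = \left(- \frac{1}{2 - 55} + 41\right) \left(-145\right) = \left(- \frac{1}{-53} + 41\right) \left(-145\right) = \left(\left(-1\right) \left(- \frac{1}{53}\right) + 41\right) \left(-145\right) = \left(\frac{1}{53} + 41\right) \left(-145\right) = \frac{2174}{53} \left(-145\right) = - \frac{315230}{53}$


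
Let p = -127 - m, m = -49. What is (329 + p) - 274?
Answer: -23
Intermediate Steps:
p = -78 (p = -127 - 1*(-49) = -127 + 49 = -78)
(329 + p) - 274 = (329 - 78) - 274 = 251 - 274 = -23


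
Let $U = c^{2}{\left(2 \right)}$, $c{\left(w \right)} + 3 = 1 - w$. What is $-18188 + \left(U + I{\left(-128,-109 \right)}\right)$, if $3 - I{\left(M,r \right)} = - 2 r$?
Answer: $-18387$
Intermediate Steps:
$c{\left(w \right)} = -2 - w$ ($c{\left(w \right)} = -3 - \left(-1 + w\right) = -2 - w$)
$I{\left(M,r \right)} = 3 + 2 r$ ($I{\left(M,r \right)} = 3 - - 2 r = 3 + 2 r$)
$U = 16$ ($U = \left(-2 - 2\right)^{2} = \left(-4\right)^{2} = 16$)
$-18188 + \left(U + I{\left(-128,-109 \right)}\right) = -18188 + \left(16 + \left(3 + 2 \left(-109\right)\right)\right) = -18188 + \left(16 + \left(3 - 218\right)\right) = -18188 + \left(16 - 215\right) = -18188 - 199 = -18387$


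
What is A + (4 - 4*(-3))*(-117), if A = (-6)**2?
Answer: -1836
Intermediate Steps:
A = 36
A + (4 - 4*(-3))*(-117) = 36 + (4 - 4*(-3))*(-117) = 36 + (4 + 12)*(-117) = 36 + 16*(-117) = 36 - 1872 = -1836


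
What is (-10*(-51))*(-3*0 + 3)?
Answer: 1530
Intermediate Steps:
(-10*(-51))*(-3*0 + 3) = 510*(0 + 3) = 510*3 = 1530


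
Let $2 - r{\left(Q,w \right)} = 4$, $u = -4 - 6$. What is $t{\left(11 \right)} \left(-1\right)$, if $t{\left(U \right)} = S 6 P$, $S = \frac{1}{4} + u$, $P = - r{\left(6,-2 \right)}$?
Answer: $117$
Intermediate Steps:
$u = -10$ ($u = -4 - 6 = -10$)
$r{\left(Q,w \right)} = -2$ ($r{\left(Q,w \right)} = 2 - 4 = -2$)
$P = 2$ ($P = \left(-1\right) \left(-2\right) = 2$)
$S = - \frac{39}{4}$ ($S = \frac{1}{4} - 10 = - \frac{39}{4} \approx -9.75$)
$t{\left(U \right)} = -117$ ($t{\left(U \right)} = \left(- \frac{39}{4}\right) 6 \cdot 2 = \left(- \frac{117}{2}\right) 2 = -117$)
$t{\left(11 \right)} \left(-1\right) = \left(-117\right) \left(-1\right) = 117$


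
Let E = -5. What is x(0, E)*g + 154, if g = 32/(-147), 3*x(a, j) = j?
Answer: 68074/441 ≈ 154.36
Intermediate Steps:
x(a, j) = j/3
g = -32/147 (g = 32*(-1/147) = -32/147 ≈ -0.21769)
x(0, E)*g + 154 = ((1/3)*(-5))*(-32/147) + 154 = -5/3*(-32/147) + 154 = 160/441 + 154 = 68074/441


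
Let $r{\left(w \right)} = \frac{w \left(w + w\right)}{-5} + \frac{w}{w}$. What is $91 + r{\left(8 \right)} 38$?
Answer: $- \frac{4219}{5} \approx -843.8$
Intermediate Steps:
$r{\left(w \right)} = 1 - \frac{2 w^{2}}{5}$ ($r{\left(w \right)} = w 2 w \left(- \frac{1}{5}\right) + 1 = 2 w^{2} \left(- \frac{1}{5}\right) + 1 = - \frac{2 w^{2}}{5} + 1 = 1 - \frac{2 w^{2}}{5}$)
$91 + r{\left(8 \right)} 38 = 91 + \left(1 - \frac{2 \cdot 8^{2}}{5}\right) 38 = 91 + \left(1 - \frac{128}{5}\right) 38 = 91 - \frac{4674}{5} = - \frac{4219}{5}$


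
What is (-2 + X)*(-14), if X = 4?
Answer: -28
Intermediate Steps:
(-2 + X)*(-14) = (-2 + 4)*(-14) = 2*(-14) = -28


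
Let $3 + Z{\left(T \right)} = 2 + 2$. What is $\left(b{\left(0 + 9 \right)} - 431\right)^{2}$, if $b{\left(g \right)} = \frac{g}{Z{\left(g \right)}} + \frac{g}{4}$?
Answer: $\frac{2819041}{16} \approx 1.7619 \cdot 10^{5}$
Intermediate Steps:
$Z{\left(T \right)} = 1$ ($Z{\left(T \right)} = -3 + \left(2 + 2\right) = -3 + 4 = 1$)
$b{\left(g \right)} = \frac{5 g}{4}$ ($b{\left(g \right)} = \frac{g}{1} + \frac{g}{4} = g 1 + g \frac{1}{4} = g + \frac{g}{4} = \frac{5 g}{4}$)
$\left(b{\left(0 + 9 \right)} - 431\right)^{2} = \left(\frac{5 \left(0 + 9\right)}{4} - 431\right)^{2} = \left(\frac{5}{4} \cdot 9 - 431\right)^{2} = \left(\frac{45}{4} - 431\right)^{2} = \left(- \frac{1679}{4}\right)^{2} = \frac{2819041}{16}$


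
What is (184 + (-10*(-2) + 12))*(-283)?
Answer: -61128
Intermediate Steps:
(184 + (-10*(-2) + 12))*(-283) = (184 + (20 + 12))*(-283) = (184 + 32)*(-283) = 216*(-283) = -61128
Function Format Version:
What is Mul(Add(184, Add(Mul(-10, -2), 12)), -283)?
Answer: -61128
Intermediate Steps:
Mul(Add(184, Add(Mul(-10, -2), 12)), -283) = Mul(Add(184, Add(20, 12)), -283) = Mul(Add(184, 32), -283) = Mul(216, -283) = -61128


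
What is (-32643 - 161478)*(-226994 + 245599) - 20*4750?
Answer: -3611716205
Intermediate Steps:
(-32643 - 161478)*(-226994 + 245599) - 20*4750 = -194121*18605 - 95000 = -3611621205 - 95000 = -3611716205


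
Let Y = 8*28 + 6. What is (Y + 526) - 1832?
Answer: -1076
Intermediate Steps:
Y = 230 (Y = 224 + 6 = 230)
(Y + 526) - 1832 = (230 + 526) - 1832 = 756 - 1832 = -1076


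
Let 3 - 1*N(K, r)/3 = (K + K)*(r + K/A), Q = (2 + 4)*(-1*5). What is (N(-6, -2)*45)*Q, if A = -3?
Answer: -12150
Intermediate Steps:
Q = -30 (Q = 6*(-5) = -30)
N(K, r) = 9 - 6*K*(r - K/3) (N(K, r) = 9 - 3*(K + K)*(r + K/(-3)) = 9 - 3*2*K*(r + K*(-⅓)) = 9 - 3*2*K*(r - K/3) = 9 - 6*K*(r - K/3))
(N(-6, -2)*45)*Q = ((9 + 2*(-6)² - 6*(-6)*(-2))*45)*(-30) = ((9 + 2*36 - 72)*45)*(-30) = ((9 + 72 - 72)*45)*(-30) = (9*45)*(-30) = 405*(-30) = -12150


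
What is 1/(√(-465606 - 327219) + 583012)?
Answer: 583012/339903784969 - 155*I*√33/339903784969 ≈ 1.7152e-6 - 2.6196e-9*I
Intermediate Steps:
1/(√(-465606 - 327219) + 583012) = 1/(√(-792825) + 583012) = 1/(155*I*√33 + 583012) = 1/(583012 + 155*I*√33)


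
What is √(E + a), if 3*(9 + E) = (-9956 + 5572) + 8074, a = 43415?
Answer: 2*√11159 ≈ 211.27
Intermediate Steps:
E = 1221 (E = -9 + ((-9956 + 5572) + 8074)/3 = -9 + (-4384 + 8074)/3 = -9 + (⅓)*3690 = -9 + 1230 = 1221)
√(E + a) = √(1221 + 43415) = √44636 = 2*√11159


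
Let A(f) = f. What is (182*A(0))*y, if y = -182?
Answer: 0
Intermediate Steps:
(182*A(0))*y = (182*0)*(-182) = 0*(-182) = 0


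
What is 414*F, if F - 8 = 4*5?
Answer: 11592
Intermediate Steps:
F = 28 (F = 8 + 4*5 = 8 + 20 = 28)
414*F = 414*28 = 11592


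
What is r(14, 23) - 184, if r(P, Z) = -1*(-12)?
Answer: -172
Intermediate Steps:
r(P, Z) = 12
r(14, 23) - 184 = 12 - 184 = -172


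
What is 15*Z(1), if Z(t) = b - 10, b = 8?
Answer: -30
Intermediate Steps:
Z(t) = -2 (Z(t) = 8 - 10 = -2)
15*Z(1) = 15*(-2) = -30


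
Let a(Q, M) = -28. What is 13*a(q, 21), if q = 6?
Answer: -364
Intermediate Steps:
13*a(q, 21) = 13*(-28) = -364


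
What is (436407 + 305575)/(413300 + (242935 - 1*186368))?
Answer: 741982/469867 ≈ 1.5791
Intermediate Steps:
(436407 + 305575)/(413300 + (242935 - 1*186368)) = 741982/(413300 + (242935 - 186368)) = 741982/(413300 + 56567) = 741982/469867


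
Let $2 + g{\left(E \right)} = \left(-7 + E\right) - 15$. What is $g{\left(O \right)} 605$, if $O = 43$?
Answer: $11495$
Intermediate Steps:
$g{\left(E \right)} = -24 + E$ ($g{\left(E \right)} = -2 + \left(\left(-7 + E\right) - 15\right) = -2 + \left(-22 + E\right) = -24 + E$)
$g{\left(O \right)} 605 = \left(-24 + 43\right) 605 = 19 \cdot 605 = 11495$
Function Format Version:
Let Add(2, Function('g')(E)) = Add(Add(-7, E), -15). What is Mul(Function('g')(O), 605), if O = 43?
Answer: 11495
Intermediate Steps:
Function('g')(E) = Add(-24, E) (Function('g')(E) = Add(-2, Add(Add(-7, E), -15)) = Add(-2, Add(-22, E)) = Add(-24, E))
Mul(Function('g')(O), 605) = Mul(Add(-24, 43), 605) = Mul(19, 605) = 11495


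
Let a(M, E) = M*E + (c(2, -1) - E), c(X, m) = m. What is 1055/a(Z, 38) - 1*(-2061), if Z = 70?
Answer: 5402936/2621 ≈ 2061.4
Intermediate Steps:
a(M, E) = -1 - E + E*M (a(M, E) = M*E + (-1 - E) = E*M + (-1 - E) = -1 - E + E*M)
1055/a(Z, 38) - 1*(-2061) = 1055/(-1 - 1*38 + 38*70) - 1*(-2061) = 1055/(-1 - 38 + 2660) + 2061 = 1055/2621 + 2061 = 5402936/2621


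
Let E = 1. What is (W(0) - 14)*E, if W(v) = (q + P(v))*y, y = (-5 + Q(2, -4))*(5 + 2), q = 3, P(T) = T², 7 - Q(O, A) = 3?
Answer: -35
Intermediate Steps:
Q(O, A) = 4 (Q(O, A) = 7 - 1*3 = 7 - 3 = 4)
y = -7 (y = (-5 + 4)*(5 + 2) = -1*7 = -7)
W(v) = -21 - 7*v² (W(v) = (3 + v²)*(-7) = -21 - 7*v²)
(W(0) - 14)*E = ((-21 - 7*0²) - 14)*1 = ((-21 - 7*0) - 14)*1 = ((-21 + 0) - 14)*1 = (-21 - 14)*1 = -35*1 = -35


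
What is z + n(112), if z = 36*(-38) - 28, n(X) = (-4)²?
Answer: -1380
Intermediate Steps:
n(X) = 16
z = -1396 (z = -1368 - 28 = -1396)
z + n(112) = -1396 + 16 = -1380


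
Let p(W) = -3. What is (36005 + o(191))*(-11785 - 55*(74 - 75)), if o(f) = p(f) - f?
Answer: -420063030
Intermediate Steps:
o(f) = -3 - f
(36005 + o(191))*(-11785 - 55*(74 - 75)) = (36005 + (-3 - 1*191))*(-11785 - 55*(74 - 75)) = (36005 + (-3 - 191))*(-11785 - 55*(-1)) = (36005 - 194)*(-11785 + 55) = 35811*(-11730) = -420063030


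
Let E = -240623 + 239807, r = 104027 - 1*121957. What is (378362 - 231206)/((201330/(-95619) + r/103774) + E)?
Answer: -22124160137796/123024006221 ≈ -179.84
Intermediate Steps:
r = -17930 (r = 104027 - 121957 = -17930)
E = -816
(378362 - 231206)/((201330/(-95619) + r/103774) + E) = (378362 - 231206)/((201330/(-95619) - 17930/103774) - 816) = 147156/((201330*(-1/95619) - 17930*1/103774) - 816) = 147156/((-67110/31873 - 815/4717) - 816) = 147156/(-342534365/150344941 - 816) = 147156/(-123024006221/150344941) = 147156*(-150344941/123024006221) = -22124160137796/123024006221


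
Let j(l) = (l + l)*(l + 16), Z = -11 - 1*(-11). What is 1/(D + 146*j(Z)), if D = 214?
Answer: 1/214 ≈ 0.0046729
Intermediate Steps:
Z = 0 (Z = -11 + 11 = 0)
j(l) = 2*l*(16 + l) (j(l) = (2*l)*(16 + l) = 2*l*(16 + l))
1/(D + 146*j(Z)) = 1/(214 + 146*(2*0*(16 + 0))) = 1/(214 + 146*(2*0*16)) = 1/(214 + 146*0) = 1/(214 + 0) = 1/214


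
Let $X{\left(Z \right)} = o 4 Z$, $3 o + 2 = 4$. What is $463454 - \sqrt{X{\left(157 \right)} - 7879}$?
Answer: $463454 - \frac{i \sqrt{67143}}{3} \approx 4.6345 \cdot 10^{5} - 86.373 i$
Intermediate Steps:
$o = \frac{2}{3}$ ($o = - \frac{2}{3} + \frac{1}{3} \cdot 4 = - \frac{2}{3} + \frac{4}{3} = \frac{2}{3} \approx 0.66667$)
$X{\left(Z \right)} = \frac{8 Z}{3}$ ($X{\left(Z \right)} = \frac{2}{3} \cdot 4 Z = \frac{8 Z}{3}$)
$463454 - \sqrt{X{\left(157 \right)} - 7879} = 463454 - \sqrt{\frac{8}{3} \cdot 157 - 7879} = 463454 - \sqrt{\frac{1256}{3} - 7879} = 463454 - \sqrt{- \frac{22381}{3}} = 463454 - \frac{i \sqrt{67143}}{3}$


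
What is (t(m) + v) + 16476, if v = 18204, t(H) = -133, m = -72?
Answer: 34547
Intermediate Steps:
(t(m) + v) + 16476 = (-133 + 18204) + 16476 = 18071 + 16476 = 34547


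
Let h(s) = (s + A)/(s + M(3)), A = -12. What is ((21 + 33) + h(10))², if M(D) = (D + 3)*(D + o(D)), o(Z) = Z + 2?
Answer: 2449225/841 ≈ 2912.3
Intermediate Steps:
o(Z) = 2 + Z
M(D) = (2 + 2*D)*(3 + D) (M(D) = (D + 3)*(D + (2 + D)) = (3 + D)*(2 + 2*D) = (2 + 2*D)*(3 + D))
h(s) = (-12 + s)/(48 + s) (h(s) = (s - 12)/(s + (6 + 2*3² + 8*3)) = (-12 + s)/(s + (6 + 2*9 + 24)) = (-12 + s)/(s + (6 + 18 + 24)) = (-12 + s)/(s + 48) = (-12 + s)/(48 + s))
((21 + 33) + h(10))² = ((21 + 33) + (-12 + 10)/(48 + 10))² = (54 - 2/58)² = (54 + (1/58)*(-2))² = (54 - 1/29)² = (1565/29)² = 2449225/841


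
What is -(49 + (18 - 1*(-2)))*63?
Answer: -4347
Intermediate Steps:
-(49 + (18 - 1*(-2)))*63 = -(49 + (18 + 2))*63 = -(49 + 20)*63 = -69*63 = -1*4347 = -4347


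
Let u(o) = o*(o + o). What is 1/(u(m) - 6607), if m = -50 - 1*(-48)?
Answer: -1/6599 ≈ -0.00015154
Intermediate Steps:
m = -2 (m = -50 + 48 = -2)
u(o) = 2*o**2 (u(o) = o*(2*o) = 2*o**2)
1/(u(m) - 6607) = 1/(2*(-2)**2 - 6607) = 1/(2*4 - 6607) = 1/(8 - 6607) = 1/(-6599) = -1/6599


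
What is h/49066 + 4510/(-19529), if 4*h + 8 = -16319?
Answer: -1204000623/3832839656 ≈ -0.31413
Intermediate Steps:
h = -16327/4 (h = -2 + (1/4)*(-16319) = -2 - 16319/4 = -16327/4 ≈ -4081.8)
h/49066 + 4510/(-19529) = -16327/4/49066 + 4510/(-19529) = -16327/4*1/49066 + 4510*(-1/19529) = -16327/196264 - 4510/19529 = -1204000623/3832839656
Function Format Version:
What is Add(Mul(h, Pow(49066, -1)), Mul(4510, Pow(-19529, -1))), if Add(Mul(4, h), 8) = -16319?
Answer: Rational(-1204000623, 3832839656) ≈ -0.31413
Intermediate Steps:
h = Rational(-16327, 4) (h = Add(-2, Mul(Rational(1, 4), -16319)) = Add(-2, Rational(-16319, 4)) = Rational(-16327, 4) ≈ -4081.8)
Add(Mul(h, Pow(49066, -1)), Mul(4510, Pow(-19529, -1))) = Add(Mul(Rational(-16327, 4), Pow(49066, -1)), Mul(4510, Pow(-19529, -1))) = Add(Mul(Rational(-16327, 4), Rational(1, 49066)), Mul(4510, Rational(-1, 19529))) = Add(Rational(-16327, 196264), Rational(-4510, 19529)) = Rational(-1204000623, 3832839656)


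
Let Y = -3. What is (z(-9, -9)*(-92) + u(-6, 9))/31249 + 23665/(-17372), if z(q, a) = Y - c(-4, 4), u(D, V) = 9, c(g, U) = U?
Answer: -728163669/542857628 ≈ -1.3414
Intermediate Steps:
z(q, a) = -7 (z(q, a) = -3 - 1*4 = -3 - 4 = -7)
(z(-9, -9)*(-92) + u(-6, 9))/31249 + 23665/(-17372) = (-7*(-92) + 9)/31249 + 23665/(-17372) = (644 + 9)*(1/31249) + 23665*(-1/17372) = 653*(1/31249) - 23665/17372 = 653/31249 - 23665/17372 = -728163669/542857628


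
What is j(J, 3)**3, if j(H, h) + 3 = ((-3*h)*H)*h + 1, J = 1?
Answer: -24389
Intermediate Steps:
j(H, h) = -2 - 3*H*h**2 (j(H, h) = -3 + (((-3*h)*H)*h + 1) = -3 + ((-3*H*h)*h + 1) = -3 + (-3*H*h**2 + 1) = -3 + (1 - 3*H*h**2) = -2 - 3*H*h**2)
j(J, 3)**3 = (-2 - 3*1*3**2)**3 = (-2 - 3*1*9)**3 = (-2 - 27)**3 = (-29)**3 = -24389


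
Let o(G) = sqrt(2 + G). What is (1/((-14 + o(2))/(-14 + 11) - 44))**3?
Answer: -1/64000 ≈ -1.5625e-5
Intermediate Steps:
(1/((-14 + o(2))/(-14 + 11) - 44))**3 = (1/((-14 + sqrt(2 + 2))/(-14 + 11) - 44))**3 = (1/((-14 + sqrt(4))/(-3) - 44))**3 = (1/((-14 + 2)*(-1/3) - 44))**3 = (1/(-12*(-1/3) - 44))**3 = (1/(4 - 44))**3 = (1/(-40))**3 = (-1/40)**3 = -1/64000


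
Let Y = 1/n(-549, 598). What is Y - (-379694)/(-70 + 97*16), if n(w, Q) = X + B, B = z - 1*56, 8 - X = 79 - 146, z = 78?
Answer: 18415900/71877 ≈ 256.21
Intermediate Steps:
X = 75 (X = 8 - (79 - 146) = 8 - 1*(-67) = 8 + 67 = 75)
B = 22 (B = 78 - 1*56 = 78 - 56 = 22)
n(w, Q) = 97 (n(w, Q) = 75 + 22 = 97)
Y = 1/97 ≈ 0.010309
Y - (-379694)/(-70 + 97*16) = 1/97 - (-379694)/(-70 + 97*16) = 1/97 - (-379694)/(-70 + 1552) = 1/97 - (-379694)/1482 = 1/97 - 1*(-189847/741) = 1/97 + 189847/741 = 18415900/71877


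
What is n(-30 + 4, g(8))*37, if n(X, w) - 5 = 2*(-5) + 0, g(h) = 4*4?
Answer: -185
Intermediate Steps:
g(h) = 16
n(X, w) = -5 (n(X, w) = 5 + (2*(-5) + 0) = 5 + (-10 + 0) = 5 - 10 = -5)
n(-30 + 4, g(8))*37 = -5*37 = -185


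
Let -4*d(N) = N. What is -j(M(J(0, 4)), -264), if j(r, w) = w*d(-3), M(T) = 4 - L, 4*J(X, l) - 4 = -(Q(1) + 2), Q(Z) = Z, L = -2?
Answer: 198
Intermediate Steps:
d(N) = -N/4
J(X, l) = ¼ (J(X, l) = 1 + (-(1 + 2))/4 = 1 + (-1*3)/4 = 1 + (¼)*(-3) = 1 - ¾ = ¼)
M(T) = 6 (M(T) = 4 - 1*(-2) = 4 + 2 = 6)
j(r, w) = 3*w/4 (j(r, w) = w*(-¼*(-3)) = w*(¾) = 3*w/4)
-j(M(J(0, 4)), -264) = -3*(-264)/4 = -1*(-198) = 198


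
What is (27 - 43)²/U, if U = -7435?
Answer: -256/7435 ≈ -0.034432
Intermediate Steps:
(27 - 43)²/U = (27 - 43)²/(-7435) = (-16)²*(-1/7435) = 256*(-1/7435) = -256/7435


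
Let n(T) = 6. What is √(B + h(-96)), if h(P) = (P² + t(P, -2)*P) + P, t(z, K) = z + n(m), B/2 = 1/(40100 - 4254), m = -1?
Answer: √5705114596963/17923 ≈ 133.27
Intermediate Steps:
B = 1/17923 (B = 2/(40100 - 4254) = 2/35846 = 2*(1/35846) = 1/17923 ≈ 5.5794e-5)
t(z, K) = 6 + z (t(z, K) = z + 6 = 6 + z)
h(P) = P + P² + P*(6 + P) (h(P) = (P² + (6 + P)*P) + P = (P² + P*(6 + P)) + P = P + P² + P*(6 + P))
√(B + h(-96)) = √(1/17923 - 96*(7 + 2*(-96))) = √(1/17923 - 96*(7 - 192)) = √(1/17923 - 96*(-185)) = √(1/17923 + 17760) = √(318312481/17923) = √5705114596963/17923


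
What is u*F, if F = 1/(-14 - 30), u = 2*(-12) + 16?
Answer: 2/11 ≈ 0.18182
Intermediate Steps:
u = -8 (u = -24 + 16 = -8)
F = -1/44 (F = 1/(-44) = -1/44 ≈ -0.022727)
u*F = -8*(-1/44) = 2/11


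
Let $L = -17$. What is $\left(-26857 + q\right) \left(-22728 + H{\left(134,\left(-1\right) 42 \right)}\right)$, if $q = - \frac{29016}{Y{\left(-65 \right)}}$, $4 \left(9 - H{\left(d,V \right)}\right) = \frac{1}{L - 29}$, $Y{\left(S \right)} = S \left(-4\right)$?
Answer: $\frac{112736703737}{184} \approx 6.127 \cdot 10^{8}$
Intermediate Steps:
$Y{\left(S \right)} = - 4 S$
$H{\left(d,V \right)} = \frac{1657}{184}$ ($H{\left(d,V \right)} = 9 - \frac{1}{4 \left(-17 - 29\right)} = 9 - \frac{1}{4 \left(-46\right)} = 9 - - \frac{1}{184} = 9 + \frac{1}{184} = \frac{1657}{184}$)
$q = - \frac{558}{5}$ ($q = - \frac{29016}{\left(-4\right) \left(-65\right)} = - \frac{29016}{260} = \left(-29016\right) \frac{1}{260} = - \frac{558}{5} \approx -111.6$)
$\left(-26857 + q\right) \left(-22728 + H{\left(134,\left(-1\right) 42 \right)}\right) = \left(-26857 - \frac{558}{5}\right) \left(-22728 + \frac{1657}{184}\right) = \left(- \frac{134843}{5}\right) \left(- \frac{4180295}{184}\right) = \frac{112736703737}{184}$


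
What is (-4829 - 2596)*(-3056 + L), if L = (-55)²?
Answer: 230175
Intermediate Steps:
L = 3025
(-4829 - 2596)*(-3056 + L) = (-4829 - 2596)*(-3056 + 3025) = -7425*(-31) = 230175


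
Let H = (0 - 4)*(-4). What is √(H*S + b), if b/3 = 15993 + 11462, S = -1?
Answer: √82349 ≈ 286.97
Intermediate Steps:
b = 82365 (b = 3*(15993 + 11462) = 3*27455 = 82365)
H = 16 (H = -4*(-4) = 16)
√(H*S + b) = √(16*(-1) + 82365) = √(-16 + 82365) = √82349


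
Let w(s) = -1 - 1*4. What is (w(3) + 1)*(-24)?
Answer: 96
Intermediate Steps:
w(s) = -5 (w(s) = -1 - 4 = -5)
(w(3) + 1)*(-24) = (-5 + 1)*(-24) = -4*(-24) = 96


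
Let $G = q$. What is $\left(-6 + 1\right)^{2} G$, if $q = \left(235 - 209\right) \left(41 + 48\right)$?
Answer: $57850$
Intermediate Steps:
$q = 2314$ ($q = 26 \cdot 89 = 2314$)
$G = 2314$
$\left(-6 + 1\right)^{2} G = \left(-6 + 1\right)^{2} \cdot 2314 = \left(-5\right)^{2} \cdot 2314 = 25 \cdot 2314 = 57850$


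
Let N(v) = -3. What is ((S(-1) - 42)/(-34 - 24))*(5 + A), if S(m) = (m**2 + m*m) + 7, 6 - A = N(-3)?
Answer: 231/29 ≈ 7.9655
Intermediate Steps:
A = 9 (A = 6 - 1*(-3) = 6 + 3 = 9)
S(m) = 7 + 2*m**2 (S(m) = (m**2 + m**2) + 7 = 2*m**2 + 7 = 7 + 2*m**2)
((S(-1) - 42)/(-34 - 24))*(5 + A) = (((7 + 2*(-1)**2) - 42)/(-34 - 24))*(5 + 9) = (((7 + 2*1) - 42)/(-58))*14 = (((7 + 2) - 42)*(-1/58))*14 = ((9 - 42)*(-1/58))*14 = -33*(-1/58)*14 = (33/58)*14 = 231/29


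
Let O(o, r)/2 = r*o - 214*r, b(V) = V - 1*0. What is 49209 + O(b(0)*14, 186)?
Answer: -30399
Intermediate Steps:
b(V) = V (b(V) = V + 0 = V)
O(o, r) = -428*r + 2*o*r (O(o, r) = 2*(r*o - 214*r) = 2*(o*r - 214*r) = 2*(-214*r + o*r) = -428*r + 2*o*r)
49209 + O(b(0)*14, 186) = 49209 + 2*186*(-214 + 0*14) = 49209 + 2*186*(-214 + 0) = 49209 + 2*186*(-214) = 49209 - 79608 = -30399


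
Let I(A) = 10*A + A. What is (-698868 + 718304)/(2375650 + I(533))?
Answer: 19436/2381513 ≈ 0.0081612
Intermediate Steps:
I(A) = 11*A
(-698868 + 718304)/(2375650 + I(533)) = (-698868 + 718304)/(2375650 + 11*533) = 19436/(2375650 + 5863) = 19436/2381513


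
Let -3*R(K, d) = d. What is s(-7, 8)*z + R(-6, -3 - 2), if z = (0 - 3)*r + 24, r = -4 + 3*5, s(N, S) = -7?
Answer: 194/3 ≈ 64.667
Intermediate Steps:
r = 11 (r = -4 + 15 = 11)
R(K, d) = -d/3
z = -9 (z = (0 - 3)*11 + 24 = -3*11 + 24 = -33 + 24 = -9)
s(-7, 8)*z + R(-6, -3 - 2) = -7*(-9) - (-3 - 2)/3 = 63 - ⅓*(-5) = 63 + 5/3 = 194/3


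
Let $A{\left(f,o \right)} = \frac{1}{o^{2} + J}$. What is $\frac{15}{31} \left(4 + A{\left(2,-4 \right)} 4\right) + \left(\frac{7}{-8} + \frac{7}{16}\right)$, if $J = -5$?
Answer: $\frac{9133}{5456} \approx 1.6739$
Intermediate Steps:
$A{\left(f,o \right)} = \frac{1}{-5 + o^{2}}$ ($A{\left(f,o \right)} = \frac{1}{o^{2} - 5} = \frac{1}{-5 + o^{2}}$)
$\frac{15}{31} \left(4 + A{\left(2,-4 \right)} 4\right) + \left(\frac{7}{-8} + \frac{7}{16}\right) = \frac{15}{31} \left(4 + \frac{1}{-5 + \left(-4\right)^{2}} \cdot 4\right) + \left(\frac{7}{-8} + \frac{7}{16}\right) = 15 \cdot \frac{1}{31} \left(4 + \frac{1}{-5 + 16} \cdot 4\right) + \left(7 \left(- \frac{1}{8}\right) + 7 \cdot \frac{1}{16}\right) = \frac{15 \left(4 + \frac{1}{11} \cdot 4\right)}{31} + \left(- \frac{7}{8} + \frac{7}{16}\right) = \frac{15 \left(4 + \frac{1}{11} \cdot 4\right)}{31} - \frac{7}{16} = \frac{15 \left(4 + \frac{4}{11}\right)}{31} - \frac{7}{16} = \frac{15}{31} \cdot \frac{48}{11} - \frac{7}{16} = \frac{720}{341} - \frac{7}{16} = \frac{9133}{5456}$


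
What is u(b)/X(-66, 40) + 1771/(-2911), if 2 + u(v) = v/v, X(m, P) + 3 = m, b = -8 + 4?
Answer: -119288/200859 ≈ -0.59389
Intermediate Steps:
b = -4
X(m, P) = -3 + m
u(v) = -1 (u(v) = -2 + v/v = -2 + 1 = -1)
u(b)/X(-66, 40) + 1771/(-2911) = -1/(-3 - 66) + 1771/(-2911) = -1/(-69) + 1771*(-1/2911) = -1*(-1/69) - 1771/2911 = 1/69 - 1771/2911 = -119288/200859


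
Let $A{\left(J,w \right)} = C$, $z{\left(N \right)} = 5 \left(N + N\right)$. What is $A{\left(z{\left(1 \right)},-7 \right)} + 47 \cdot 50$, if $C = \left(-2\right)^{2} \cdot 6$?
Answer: $2374$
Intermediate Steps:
$z{\left(N \right)} = 10 N$ ($z{\left(N \right)} = 5 \cdot 2 N = 10 N$)
$C = 24$ ($C = 4 \cdot 6 = 24$)
$A{\left(J,w \right)} = 24$
$A{\left(z{\left(1 \right)},-7 \right)} + 47 \cdot 50 = 24 + 47 \cdot 50 = 24 + 2350 = 2374$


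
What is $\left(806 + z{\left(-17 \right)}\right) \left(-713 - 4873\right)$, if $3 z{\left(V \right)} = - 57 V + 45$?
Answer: $-6390384$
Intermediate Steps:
$z{\left(V \right)} = 15 - 19 V$ ($z{\left(V \right)} = \frac{- 57 V + 45}{3} = \frac{45 - 57 V}{3} = 15 - 19 V$)
$\left(806 + z{\left(-17 \right)}\right) \left(-713 - 4873\right) = \left(806 + \left(15 - -323\right)\right) \left(-713 - 4873\right) = \left(806 + \left(15 + 323\right)\right) \left(-5586\right) = \left(806 + 338\right) \left(-5586\right) = 1144 \left(-5586\right) = -6390384$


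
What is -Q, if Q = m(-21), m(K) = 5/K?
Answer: 5/21 ≈ 0.23810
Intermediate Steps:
Q = -5/21 (Q = 5/(-21) = 5*(-1/21) = -5/21 ≈ -0.23810)
-Q = -1*(-5/21) = 5/21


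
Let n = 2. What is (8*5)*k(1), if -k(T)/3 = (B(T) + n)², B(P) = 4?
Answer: -4320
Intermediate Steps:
k(T) = -108 (k(T) = -3*(4 + 2)² = -3*6² = -3*36 = -108)
(8*5)*k(1) = (8*5)*(-108) = 40*(-108) = -4320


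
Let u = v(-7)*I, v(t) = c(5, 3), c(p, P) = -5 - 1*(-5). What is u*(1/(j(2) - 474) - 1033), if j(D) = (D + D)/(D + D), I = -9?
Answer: 0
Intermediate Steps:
c(p, P) = 0 (c(p, P) = -5 + 5 = 0)
v(t) = 0
u = 0 (u = 0*(-9) = 0)
j(D) = 1 (j(D) = (2*D)/((2*D)) = (2*D)*(1/(2*D)) = 1)
u*(1/(j(2) - 474) - 1033) = 0*(1/(1 - 474) - 1033) = 0*(1/(-473) - 1033) = 0*(-1/473 - 1033) = 0*(-488610/473) = 0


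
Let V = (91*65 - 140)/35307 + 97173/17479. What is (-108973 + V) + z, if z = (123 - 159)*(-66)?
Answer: -21926929009435/205710351 ≈ -1.0659e+5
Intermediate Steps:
V = 1177276112/205710351 (V = (5915 - 140)*(1/35307) + 97173*(1/17479) = 5775*(1/35307) + 97173/17479 = 1925/11769 + 97173/17479 = 1177276112/205710351 ≈ 5.7230)
z = 2376 (z = -36*(-66) = 2376)
(-108973 + V) + z = (-108973 + 1177276112/205710351) + 2376 = -22415696803411/205710351 + 2376 = -21926929009435/205710351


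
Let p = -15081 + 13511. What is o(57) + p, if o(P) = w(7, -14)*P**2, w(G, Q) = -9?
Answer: -30811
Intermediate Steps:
p = -1570
o(P) = -9*P**2
o(57) + p = -9*57**2 - 1570 = -9*3249 - 1570 = -29241 - 1570 = -30811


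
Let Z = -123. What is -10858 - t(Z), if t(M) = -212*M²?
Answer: 3196490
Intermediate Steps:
-10858 - t(Z) = -10858 - (-212)*(-123)² = -10858 - (-212)*15129 = -10858 - 1*(-3207348) = -10858 + 3207348 = 3196490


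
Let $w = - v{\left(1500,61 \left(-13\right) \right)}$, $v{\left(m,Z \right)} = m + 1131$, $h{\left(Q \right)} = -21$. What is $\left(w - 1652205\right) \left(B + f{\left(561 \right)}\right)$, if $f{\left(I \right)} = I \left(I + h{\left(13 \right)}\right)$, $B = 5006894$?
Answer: $-8786904457224$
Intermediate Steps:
$v{\left(m,Z \right)} = 1131 + m$
$f{\left(I \right)} = I \left(-21 + I\right)$ ($f{\left(I \right)} = I \left(I - 21\right) = I \left(-21 + I\right)$)
$w = -2631$ ($w = - (1131 + 1500) = \left(-1\right) 2631 = -2631$)
$\left(w - 1652205\right) \left(B + f{\left(561 \right)}\right) = \left(-2631 - 1652205\right) \left(5006894 + 561 \left(-21 + 561\right)\right) = - 1654836 \left(5006894 + 561 \cdot 540\right) = - 1654836 \left(5006894 + 302940\right) = \left(-1654836\right) 5309834 = -8786904457224$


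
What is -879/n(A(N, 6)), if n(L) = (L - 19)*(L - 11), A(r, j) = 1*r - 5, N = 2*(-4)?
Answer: -293/256 ≈ -1.1445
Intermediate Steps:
N = -8
A(r, j) = -5 + r (A(r, j) = r - 5 = -5 + r)
n(L) = (-19 + L)*(-11 + L)
-879/n(A(N, 6)) = -879/(209 + (-5 - 8)² - 30*(-5 - 8)) = -879/(209 + (-13)² - 30*(-13)) = -879/(209 + 169 + 390) = -879/768 = -879*1/768 = -293/256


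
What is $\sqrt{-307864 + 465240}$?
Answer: $8 \sqrt{2459} \approx 396.71$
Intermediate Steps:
$\sqrt{-307864 + 465240} = \sqrt{157376} = 8 \sqrt{2459}$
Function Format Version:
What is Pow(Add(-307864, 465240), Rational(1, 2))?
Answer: Mul(8, Pow(2459, Rational(1, 2))) ≈ 396.71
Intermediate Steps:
Pow(Add(-307864, 465240), Rational(1, 2)) = Pow(157376, Rational(1, 2)) = Mul(8, Pow(2459, Rational(1, 2)))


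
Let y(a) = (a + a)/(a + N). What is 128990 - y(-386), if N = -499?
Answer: 114155378/885 ≈ 1.2899e+5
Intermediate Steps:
y(a) = 2*a/(-499 + a) (y(a) = (a + a)/(a - 499) = (2*a)/(-499 + a) = 2*a/(-499 + a))
128990 - y(-386) = 128990 - 2*(-386)/(-499 - 386) = 128990 - 2*(-386)/(-885) = 128990 - 2*(-386)*(-1)/885 = 128990 - 1*772/885 = 128990 - 772/885 = 114155378/885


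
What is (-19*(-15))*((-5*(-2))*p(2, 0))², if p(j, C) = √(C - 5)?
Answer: -142500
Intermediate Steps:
p(j, C) = √(-5 + C)
(-19*(-15))*((-5*(-2))*p(2, 0))² = (-19*(-15))*((-5*(-2))*√(-5 + 0))² = 285*(10*√(-5))² = 285*(10*(I*√5))² = 285*(10*I*√5)² = 285*(-500) = -142500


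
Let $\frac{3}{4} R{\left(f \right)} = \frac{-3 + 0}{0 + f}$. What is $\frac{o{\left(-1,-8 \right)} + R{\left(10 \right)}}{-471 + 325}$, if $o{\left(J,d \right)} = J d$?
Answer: $- \frac{19}{365} \approx -0.052055$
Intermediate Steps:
$R{\left(f \right)} = - \frac{4}{f}$ ($R{\left(f \right)} = \frac{4 \frac{-3 + 0}{0 + f}}{3} = \frac{4 \left(- \frac{3}{f}\right)}{3} = - \frac{4}{f}$)
$\frac{o{\left(-1,-8 \right)} + R{\left(10 \right)}}{-471 + 325} = \frac{\left(-1\right) \left(-8\right) - \frac{4}{10}}{-471 + 325} = \frac{8 - \frac{2}{5}}{-146} = \left(8 - \frac{2}{5}\right) \left(- \frac{1}{146}\right) = \frac{38}{5} \left(- \frac{1}{146}\right) = - \frac{19}{365}$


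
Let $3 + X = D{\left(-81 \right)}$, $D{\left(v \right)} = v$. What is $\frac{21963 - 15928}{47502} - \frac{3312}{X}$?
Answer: $\frac{1878971}{47502} \approx 39.556$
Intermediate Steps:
$X = -84$ ($X = -3 - 81 = -84$)
$\frac{21963 - 15928}{47502} - \frac{3312}{X} = \frac{21963 - 15928}{47502} - \frac{3312}{-84} = 6035 \cdot \frac{1}{47502} - - \frac{276}{7} = \frac{6035}{47502} + \frac{276}{7} = \frac{1878971}{47502}$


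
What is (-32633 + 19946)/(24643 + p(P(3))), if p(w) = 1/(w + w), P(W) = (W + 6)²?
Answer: -2055294/3992167 ≈ -0.51483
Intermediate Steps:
P(W) = (6 + W)²
p(w) = 1/(2*w)
(-32633 + 19946)/(24643 + p(P(3))) = (-32633 + 19946)/(24643 + 1/(2*((6 + 3)²))) = -12687/(24643 + 1/(2*(9²))) = -12687/(24643 + (½)/81) = -12687/(24643 + (½)*(1/81)) = -12687/(24643 + 1/162) = -12687/3992167/162 = -12687*162/3992167 = -2055294/3992167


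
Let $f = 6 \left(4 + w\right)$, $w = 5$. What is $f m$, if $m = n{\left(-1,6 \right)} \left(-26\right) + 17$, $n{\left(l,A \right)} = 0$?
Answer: $918$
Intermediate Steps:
$m = 17$ ($m = 0 \left(-26\right) + 17 = 0 + 17 = 17$)
$f = 54$ ($f = 6 \left(4 + 5\right) = 6 \cdot 9 = 54$)
$f m = 54 \cdot 17 = 918$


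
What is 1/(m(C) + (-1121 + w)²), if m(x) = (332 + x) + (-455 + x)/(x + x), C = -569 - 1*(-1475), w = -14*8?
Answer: 1812/2757007375 ≈ 6.5723e-7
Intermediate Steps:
w = -112
C = 906 (C = -569 + 1475 = 906)
m(x) = 332 + x + (-455 + x)/(2*x) (m(x) = (332 + x) + (-455 + x)/((2*x)) = (332 + x) + (-455 + x)*(1/(2*x)) = (332 + x) + (-455 + x)/(2*x) = 332 + x + (-455 + x)/(2*x))
1/(m(C) + (-1121 + w)²) = 1/((665/2 + 906 - 455/2/906) + (-1121 - 112)²) = 1/((665/2 + 906 - 455/2*1/906) + (-1233)²) = 1/((665/2 + 906 - 455/1812) + 1520289) = 1/(2243707/1812 + 1520289) = 1/(2757007375/1812) = 1812/2757007375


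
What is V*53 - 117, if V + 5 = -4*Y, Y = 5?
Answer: -1442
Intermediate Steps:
V = -25 (V = -5 - 4*5 = -5 - 20 = -25)
V*53 - 117 = -25*53 - 117 = -1325 - 117 = -1442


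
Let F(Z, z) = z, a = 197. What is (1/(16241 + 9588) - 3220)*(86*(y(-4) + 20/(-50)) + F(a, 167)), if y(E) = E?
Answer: 87910033603/129145 ≈ 6.8071e+5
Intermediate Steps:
(1/(16241 + 9588) - 3220)*(86*(y(-4) + 20/(-50)) + F(a, 167)) = (1/(16241 + 9588) - 3220)*(86*(-4 + 20/(-50)) + 167) = (1/25829 - 3220)*(86*(-4 + 20*(-1/50)) + 167) = (1/25829 - 3220)*(86*(-4 - 2/5) + 167) = -83169379*(86*(-22/5) + 167)/25829 = -83169379*(-1892/5 + 167)/25829 = -83169379/25829*(-1057/5) = 87910033603/129145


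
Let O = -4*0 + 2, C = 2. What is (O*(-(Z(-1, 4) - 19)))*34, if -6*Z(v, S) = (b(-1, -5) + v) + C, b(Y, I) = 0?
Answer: 3910/3 ≈ 1303.3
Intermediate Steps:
Z(v, S) = -1/3 - v/6 (Z(v, S) = -((0 + v) + 2)/6 = -(v + 2)/6 = -(2 + v)/6 = -1/3 - v/6)
O = 2 (O = 0 + 2 = 2)
(O*(-(Z(-1, 4) - 19)))*34 = (2*(-((-1/3 - 1/6*(-1)) - 19)))*34 = (2*(-((-1/3 + 1/6) - 19)))*34 = (2*(-(-1/6 - 19)))*34 = (2*(-1*(-115/6)))*34 = (2*(115/6))*34 = (115/3)*34 = 3910/3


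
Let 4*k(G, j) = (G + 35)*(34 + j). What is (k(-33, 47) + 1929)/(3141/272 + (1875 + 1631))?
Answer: 5304/9473 ≈ 0.55991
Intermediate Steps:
k(G, j) = (34 + j)*(35 + G)/4 (k(G, j) = ((G + 35)*(34 + j))/4 = ((35 + G)*(34 + j))/4 = ((34 + j)*(35 + G))/4 = (34 + j)*(35 + G)/4)
(k(-33, 47) + 1929)/(3141/272 + (1875 + 1631)) = ((595/2 + (17/2)*(-33) + (35/4)*47 + (¼)*(-33)*47) + 1929)/(3141/272 + (1875 + 1631)) = ((595/2 - 561/2 + 1645/4 - 1551/4) + 1929)/(3141*(1/272) + 3506) = (81/2 + 1929)/(3141/272 + 3506) = 3939/(2*(956773/272)) = (3939/2)*(272/956773) = 5304/9473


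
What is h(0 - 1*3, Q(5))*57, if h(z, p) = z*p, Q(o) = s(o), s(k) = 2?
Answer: -342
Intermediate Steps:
Q(o) = 2
h(z, p) = p*z
h(0 - 1*3, Q(5))*57 = (2*(0 - 1*3))*57 = (2*(0 - 3))*57 = (2*(-3))*57 = -6*57 = -342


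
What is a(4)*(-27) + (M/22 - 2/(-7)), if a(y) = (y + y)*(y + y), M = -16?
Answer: -133090/77 ≈ -1728.4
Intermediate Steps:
a(y) = 4*y**2 (a(y) = (2*y)*(2*y) = 4*y**2)
a(4)*(-27) + (M/22 - 2/(-7)) = (4*4**2)*(-27) + (-16/22 - 2/(-7)) = (4*16)*(-27) + (-16*1/22 - 2*(-1/7)) = 64*(-27) + (-8/11 + 2/7) = -1728 - 34/77 = -133090/77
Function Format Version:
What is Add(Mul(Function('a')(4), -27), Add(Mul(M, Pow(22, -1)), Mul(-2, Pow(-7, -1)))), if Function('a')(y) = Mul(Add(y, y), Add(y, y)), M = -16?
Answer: Rational(-133090, 77) ≈ -1728.4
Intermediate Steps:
Function('a')(y) = Mul(4, Pow(y, 2)) (Function('a')(y) = Mul(Mul(2, y), Mul(2, y)) = Mul(4, Pow(y, 2)))
Add(Mul(Function('a')(4), -27), Add(Mul(M, Pow(22, -1)), Mul(-2, Pow(-7, -1)))) = Add(Mul(Mul(4, Pow(4, 2)), -27), Add(Mul(-16, Pow(22, -1)), Mul(-2, Pow(-7, -1)))) = Add(Mul(Mul(4, 16), -27), Add(Mul(-16, Rational(1, 22)), Mul(-2, Rational(-1, 7)))) = Add(Mul(64, -27), Add(Rational(-8, 11), Rational(2, 7))) = Add(-1728, Rational(-34, 77)) = Rational(-133090, 77)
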